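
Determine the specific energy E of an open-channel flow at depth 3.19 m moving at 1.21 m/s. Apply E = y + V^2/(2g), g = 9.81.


Specific energy E = y + V^2/(2g).
Velocity head = V^2/(2g) = 1.21^2 / (2*9.81) = 1.4641 / 19.62 = 0.0746 m.
E = 3.19 + 0.0746 = 3.2646 m.

3.2646


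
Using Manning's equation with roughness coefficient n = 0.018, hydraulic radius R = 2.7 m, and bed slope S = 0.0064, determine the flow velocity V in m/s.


Manning's equation gives V = (1/n) * R^(2/3) * S^(1/2).
First, compute R^(2/3) = 2.7^(2/3) = 1.939.
Next, S^(1/2) = 0.0064^(1/2) = 0.08.
Then 1/n = 1/0.018 = 55.56.
V = 55.56 * 1.939 * 0.08 = 8.6177 m/s.

8.6177


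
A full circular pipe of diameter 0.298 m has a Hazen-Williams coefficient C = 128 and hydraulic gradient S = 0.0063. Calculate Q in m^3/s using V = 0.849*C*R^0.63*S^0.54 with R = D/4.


For a full circular pipe, R = D/4 = 0.298/4 = 0.0745 m.
V = 0.849 * 128 * 0.0745^0.63 * 0.0063^0.54
  = 0.849 * 128 * 0.194741 * 0.06481
  = 1.3716 m/s.
Pipe area A = pi*D^2/4 = pi*0.298^2/4 = 0.0697 m^2.
Q = A * V = 0.0697 * 1.3716 = 0.0957 m^3/s.

0.0957


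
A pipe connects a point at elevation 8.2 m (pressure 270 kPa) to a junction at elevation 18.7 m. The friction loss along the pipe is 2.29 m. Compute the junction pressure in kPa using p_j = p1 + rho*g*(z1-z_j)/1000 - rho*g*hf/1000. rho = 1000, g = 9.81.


Junction pressure: p_j = p1 + rho*g*(z1 - z_j)/1000 - rho*g*hf/1000.
Elevation term = 1000*9.81*(8.2 - 18.7)/1000 = -103.005 kPa.
Friction term = 1000*9.81*2.29/1000 = 22.465 kPa.
p_j = 270 + -103.005 - 22.465 = 144.53 kPa.

144.53


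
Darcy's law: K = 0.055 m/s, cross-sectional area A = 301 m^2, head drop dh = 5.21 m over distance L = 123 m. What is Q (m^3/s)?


Darcy's law: Q = K * A * i, where i = dh/L.
Hydraulic gradient i = 5.21 / 123 = 0.042358.
Q = 0.055 * 301 * 0.042358
  = 0.7012 m^3/s.

0.7012


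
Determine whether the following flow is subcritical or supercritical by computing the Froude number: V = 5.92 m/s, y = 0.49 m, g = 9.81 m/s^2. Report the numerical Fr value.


The Froude number is defined as Fr = V / sqrt(g*y).
g*y = 9.81 * 0.49 = 4.8069.
sqrt(g*y) = sqrt(4.8069) = 2.1925.
Fr = 5.92 / 2.1925 = 2.7002.
Since Fr > 1, the flow is supercritical.

2.7002


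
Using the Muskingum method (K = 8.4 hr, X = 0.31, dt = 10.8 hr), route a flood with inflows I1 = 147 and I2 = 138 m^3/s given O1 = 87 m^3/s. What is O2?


Muskingum coefficients:
denom = 2*K*(1-X) + dt = 2*8.4*(1-0.31) + 10.8 = 22.392.
C0 = (dt - 2*K*X)/denom = (10.8 - 2*8.4*0.31)/22.392 = 0.2497.
C1 = (dt + 2*K*X)/denom = (10.8 + 2*8.4*0.31)/22.392 = 0.7149.
C2 = (2*K*(1-X) - dt)/denom = 0.0354.
O2 = C0*I2 + C1*I1 + C2*O1
   = 0.2497*138 + 0.7149*147 + 0.0354*87
   = 142.63 m^3/s.

142.63


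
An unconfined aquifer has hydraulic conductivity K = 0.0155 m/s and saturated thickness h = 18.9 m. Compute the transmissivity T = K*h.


Transmissivity is defined as T = K * h.
T = 0.0155 * 18.9
  = 0.2929 m^2/s.

0.2929


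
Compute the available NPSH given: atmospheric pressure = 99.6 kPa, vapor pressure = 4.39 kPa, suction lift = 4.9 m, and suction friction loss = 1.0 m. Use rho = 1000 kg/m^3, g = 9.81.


NPSHa = p_atm/(rho*g) - z_s - hf_s - p_vap/(rho*g).
p_atm/(rho*g) = 99.6*1000 / (1000*9.81) = 10.153 m.
p_vap/(rho*g) = 4.39*1000 / (1000*9.81) = 0.448 m.
NPSHa = 10.153 - 4.9 - 1.0 - 0.448
      = 3.81 m.

3.81


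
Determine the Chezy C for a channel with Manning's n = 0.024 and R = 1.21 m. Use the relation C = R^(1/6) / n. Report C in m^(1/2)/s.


The Chezy coefficient relates to Manning's n through C = R^(1/6) / n.
R^(1/6) = 1.21^(1/6) = 1.03228.
C = 1.03228 / 0.024 = 43.01 m^(1/2)/s.

43.01


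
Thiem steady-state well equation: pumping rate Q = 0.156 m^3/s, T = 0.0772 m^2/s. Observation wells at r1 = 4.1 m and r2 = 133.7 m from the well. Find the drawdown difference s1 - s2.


Thiem equation: s1 - s2 = Q/(2*pi*T) * ln(r2/r1).
ln(r2/r1) = ln(133.7/4.1) = 3.4846.
Q/(2*pi*T) = 0.156 / (2*pi*0.0772) = 0.156 / 0.4851 = 0.3216.
s1 - s2 = 0.3216 * 3.4846 = 1.1207 m.

1.1207


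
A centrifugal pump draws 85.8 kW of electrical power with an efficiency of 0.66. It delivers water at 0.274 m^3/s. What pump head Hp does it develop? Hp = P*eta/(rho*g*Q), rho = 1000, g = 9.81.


Pump head formula: Hp = P * eta / (rho * g * Q).
Numerator: P * eta = 85.8 * 1000 * 0.66 = 56628.0 W.
Denominator: rho * g * Q = 1000 * 9.81 * 0.274 = 2687.94.
Hp = 56628.0 / 2687.94 = 21.07 m.

21.07


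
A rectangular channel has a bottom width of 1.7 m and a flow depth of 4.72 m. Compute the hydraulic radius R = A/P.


For a rectangular section:
Flow area A = b * y = 1.7 * 4.72 = 8.02 m^2.
Wetted perimeter P = b + 2y = 1.7 + 2*4.72 = 11.14 m.
Hydraulic radius R = A/P = 8.02 / 11.14 = 0.7203 m.

0.7203


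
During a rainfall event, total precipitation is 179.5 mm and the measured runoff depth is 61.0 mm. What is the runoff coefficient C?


The runoff coefficient C = runoff depth / rainfall depth.
C = 61.0 / 179.5
  = 0.3398.

0.3398


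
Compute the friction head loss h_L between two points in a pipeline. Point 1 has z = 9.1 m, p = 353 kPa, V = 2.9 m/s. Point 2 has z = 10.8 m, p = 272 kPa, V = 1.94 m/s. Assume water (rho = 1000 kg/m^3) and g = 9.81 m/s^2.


Total head at each section: H = z + p/(rho*g) + V^2/(2g).
H1 = 9.1 + 353*1000/(1000*9.81) + 2.9^2/(2*9.81)
   = 9.1 + 35.984 + 0.4286
   = 45.512 m.
H2 = 10.8 + 272*1000/(1000*9.81) + 1.94^2/(2*9.81)
   = 10.8 + 27.727 + 0.1918
   = 38.719 m.
h_L = H1 - H2 = 45.512 - 38.719 = 6.794 m.

6.794


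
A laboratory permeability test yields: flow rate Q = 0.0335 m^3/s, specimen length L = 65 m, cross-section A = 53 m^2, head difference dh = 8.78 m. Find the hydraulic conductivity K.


From K = Q*L / (A*dh):
Numerator: Q*L = 0.0335 * 65 = 2.1775.
Denominator: A*dh = 53 * 8.78 = 465.34.
K = 2.1775 / 465.34 = 0.004679 m/s.

0.004679


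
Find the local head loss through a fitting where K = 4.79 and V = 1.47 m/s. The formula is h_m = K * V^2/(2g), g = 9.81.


Minor loss formula: h_m = K * V^2/(2g).
V^2 = 1.47^2 = 2.1609.
V^2/(2g) = 2.1609 / 19.62 = 0.1101 m.
h_m = 4.79 * 0.1101 = 0.5276 m.

0.5276


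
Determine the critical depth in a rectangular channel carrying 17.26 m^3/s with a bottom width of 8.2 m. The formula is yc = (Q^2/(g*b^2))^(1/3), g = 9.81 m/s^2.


Using yc = (Q^2 / (g * b^2))^(1/3):
Q^2 = 17.26^2 = 297.91.
g * b^2 = 9.81 * 8.2^2 = 9.81 * 67.24 = 659.62.
Q^2 / (g*b^2) = 297.91 / 659.62 = 0.4516.
yc = 0.4516^(1/3) = 0.7672 m.

0.7672


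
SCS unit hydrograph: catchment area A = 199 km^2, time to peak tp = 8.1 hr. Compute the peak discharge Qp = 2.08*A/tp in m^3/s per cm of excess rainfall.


SCS formula: Qp = 2.08 * A / tp.
Qp = 2.08 * 199 / 8.1
   = 413.92 / 8.1
   = 51.1 m^3/s per cm.

51.1


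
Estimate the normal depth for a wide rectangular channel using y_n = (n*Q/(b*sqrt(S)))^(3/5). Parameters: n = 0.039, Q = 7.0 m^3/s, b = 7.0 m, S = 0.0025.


We use the wide-channel approximation y_n = (n*Q/(b*sqrt(S)))^(3/5).
sqrt(S) = sqrt(0.0025) = 0.05.
Numerator: n*Q = 0.039 * 7.0 = 0.273.
Denominator: b*sqrt(S) = 7.0 * 0.05 = 0.35.
arg = 0.78.
y_n = 0.78^(3/5) = 0.8615 m.

0.8615


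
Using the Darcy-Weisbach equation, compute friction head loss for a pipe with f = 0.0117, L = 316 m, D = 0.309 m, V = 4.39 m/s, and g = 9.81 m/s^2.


Darcy-Weisbach equation: h_f = f * (L/D) * V^2/(2g).
f * L/D = 0.0117 * 316/0.309 = 11.965.
V^2/(2g) = 4.39^2 / (2*9.81) = 19.2721 / 19.62 = 0.9823 m.
h_f = 11.965 * 0.9823 = 11.753 m.

11.753


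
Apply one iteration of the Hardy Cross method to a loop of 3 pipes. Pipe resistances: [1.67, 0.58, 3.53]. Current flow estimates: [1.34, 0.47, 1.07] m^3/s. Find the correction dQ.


Numerator terms (r*Q*|Q|): 1.67*1.34*|1.34| = 2.9987; 0.58*0.47*|0.47| = 0.1281; 3.53*1.07*|1.07| = 4.0415.
Sum of numerator = 7.1683.
Denominator terms (r*|Q|): 1.67*|1.34| = 2.2378; 0.58*|0.47| = 0.2726; 3.53*|1.07| = 3.7771.
2 * sum of denominator = 2 * 6.2875 = 12.575.
dQ = -7.1683 / 12.575 = -0.57 m^3/s.

-0.57


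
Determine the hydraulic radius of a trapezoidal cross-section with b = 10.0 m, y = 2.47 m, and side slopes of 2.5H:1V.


For a trapezoidal section with side slope z:
A = (b + z*y)*y = (10.0 + 2.5*2.47)*2.47 = 39.952 m^2.
P = b + 2*y*sqrt(1 + z^2) = 10.0 + 2*2.47*sqrt(1 + 2.5^2) = 23.301 m.
R = A/P = 39.952 / 23.301 = 1.7146 m.

1.7146


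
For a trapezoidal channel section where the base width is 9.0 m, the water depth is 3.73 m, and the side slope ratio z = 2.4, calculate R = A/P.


For a trapezoidal section with side slope z:
A = (b + z*y)*y = (9.0 + 2.4*3.73)*3.73 = 66.961 m^2.
P = b + 2*y*sqrt(1 + z^2) = 9.0 + 2*3.73*sqrt(1 + 2.4^2) = 28.396 m.
R = A/P = 66.961 / 28.396 = 2.3581 m.

2.3581


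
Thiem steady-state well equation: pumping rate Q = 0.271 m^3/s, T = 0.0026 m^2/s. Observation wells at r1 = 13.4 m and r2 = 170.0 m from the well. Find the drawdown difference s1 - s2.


Thiem equation: s1 - s2 = Q/(2*pi*T) * ln(r2/r1).
ln(r2/r1) = ln(170.0/13.4) = 2.5405.
Q/(2*pi*T) = 0.271 / (2*pi*0.0026) = 0.271 / 0.0163 = 16.5888.
s1 - s2 = 16.5888 * 2.5405 = 42.1447 m.

42.1447


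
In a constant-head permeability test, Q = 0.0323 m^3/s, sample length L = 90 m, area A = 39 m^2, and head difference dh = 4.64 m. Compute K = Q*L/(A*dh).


From K = Q*L / (A*dh):
Numerator: Q*L = 0.0323 * 90 = 2.907.
Denominator: A*dh = 39 * 4.64 = 180.96.
K = 2.907 / 180.96 = 0.016064 m/s.

0.016064


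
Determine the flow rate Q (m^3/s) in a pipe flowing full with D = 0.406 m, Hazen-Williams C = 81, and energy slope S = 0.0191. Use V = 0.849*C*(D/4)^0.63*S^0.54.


For a full circular pipe, R = D/4 = 0.406/4 = 0.1015 m.
V = 0.849 * 81 * 0.1015^0.63 * 0.0191^0.54
  = 0.849 * 81 * 0.236632 * 0.117966
  = 1.9197 m/s.
Pipe area A = pi*D^2/4 = pi*0.406^2/4 = 0.1295 m^2.
Q = A * V = 0.1295 * 1.9197 = 0.2485 m^3/s.

0.2485


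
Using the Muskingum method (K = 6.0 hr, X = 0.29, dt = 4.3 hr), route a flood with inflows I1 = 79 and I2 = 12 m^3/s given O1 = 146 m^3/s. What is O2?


Muskingum coefficients:
denom = 2*K*(1-X) + dt = 2*6.0*(1-0.29) + 4.3 = 12.82.
C0 = (dt - 2*K*X)/denom = (4.3 - 2*6.0*0.29)/12.82 = 0.064.
C1 = (dt + 2*K*X)/denom = (4.3 + 2*6.0*0.29)/12.82 = 0.6069.
C2 = (2*K*(1-X) - dt)/denom = 0.3292.
O2 = C0*I2 + C1*I1 + C2*O1
   = 0.064*12 + 0.6069*79 + 0.3292*146
   = 96.77 m^3/s.

96.77


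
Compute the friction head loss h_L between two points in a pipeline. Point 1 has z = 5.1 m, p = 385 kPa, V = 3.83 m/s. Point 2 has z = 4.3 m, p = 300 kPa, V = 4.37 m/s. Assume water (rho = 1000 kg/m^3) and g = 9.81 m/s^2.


Total head at each section: H = z + p/(rho*g) + V^2/(2g).
H1 = 5.1 + 385*1000/(1000*9.81) + 3.83^2/(2*9.81)
   = 5.1 + 39.246 + 0.7477
   = 45.093 m.
H2 = 4.3 + 300*1000/(1000*9.81) + 4.37^2/(2*9.81)
   = 4.3 + 30.581 + 0.9733
   = 35.854 m.
h_L = H1 - H2 = 45.093 - 35.854 = 9.239 m.

9.239


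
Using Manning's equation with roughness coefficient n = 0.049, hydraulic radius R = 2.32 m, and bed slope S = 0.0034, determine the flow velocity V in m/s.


Manning's equation gives V = (1/n) * R^(2/3) * S^(1/2).
First, compute R^(2/3) = 2.32^(2/3) = 1.7525.
Next, S^(1/2) = 0.0034^(1/2) = 0.05831.
Then 1/n = 1/0.049 = 20.41.
V = 20.41 * 1.7525 * 0.05831 = 2.0855 m/s.

2.0855


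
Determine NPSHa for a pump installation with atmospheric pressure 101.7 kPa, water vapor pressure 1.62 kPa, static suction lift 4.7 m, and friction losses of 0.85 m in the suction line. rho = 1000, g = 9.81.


NPSHa = p_atm/(rho*g) - z_s - hf_s - p_vap/(rho*g).
p_atm/(rho*g) = 101.7*1000 / (1000*9.81) = 10.367 m.
p_vap/(rho*g) = 1.62*1000 / (1000*9.81) = 0.165 m.
NPSHa = 10.367 - 4.7 - 0.85 - 0.165
      = 4.65 m.

4.65


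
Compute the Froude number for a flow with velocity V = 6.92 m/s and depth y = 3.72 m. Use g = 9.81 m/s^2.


The Froude number is defined as Fr = V / sqrt(g*y).
g*y = 9.81 * 3.72 = 36.4932.
sqrt(g*y) = sqrt(36.4932) = 6.041.
Fr = 6.92 / 6.041 = 1.1455.

1.1455


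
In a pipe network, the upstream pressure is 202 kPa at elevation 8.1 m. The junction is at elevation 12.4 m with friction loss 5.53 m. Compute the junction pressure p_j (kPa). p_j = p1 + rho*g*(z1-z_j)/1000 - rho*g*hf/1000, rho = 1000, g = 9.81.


Junction pressure: p_j = p1 + rho*g*(z1 - z_j)/1000 - rho*g*hf/1000.
Elevation term = 1000*9.81*(8.1 - 12.4)/1000 = -42.183 kPa.
Friction term = 1000*9.81*5.53/1000 = 54.249 kPa.
p_j = 202 + -42.183 - 54.249 = 105.57 kPa.

105.57


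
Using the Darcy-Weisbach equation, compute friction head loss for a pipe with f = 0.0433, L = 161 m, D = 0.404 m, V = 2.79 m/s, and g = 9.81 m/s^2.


Darcy-Weisbach equation: h_f = f * (L/D) * V^2/(2g).
f * L/D = 0.0433 * 161/0.404 = 17.2557.
V^2/(2g) = 2.79^2 / (2*9.81) = 7.7841 / 19.62 = 0.3967 m.
h_f = 17.2557 * 0.3967 = 6.846 m.

6.846


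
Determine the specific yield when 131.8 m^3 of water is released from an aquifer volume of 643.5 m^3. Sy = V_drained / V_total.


Specific yield Sy = Volume drained / Total volume.
Sy = 131.8 / 643.5
   = 0.2048.

0.2048


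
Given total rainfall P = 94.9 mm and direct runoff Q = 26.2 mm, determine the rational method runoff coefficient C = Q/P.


The runoff coefficient C = runoff depth / rainfall depth.
C = 26.2 / 94.9
  = 0.2761.

0.2761


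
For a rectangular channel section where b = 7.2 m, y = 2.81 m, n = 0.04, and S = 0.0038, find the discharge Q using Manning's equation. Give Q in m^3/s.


For a rectangular channel, the cross-sectional area A = b * y = 7.2 * 2.81 = 20.23 m^2.
The wetted perimeter P = b + 2y = 7.2 + 2*2.81 = 12.82 m.
Hydraulic radius R = A/P = 20.23/12.82 = 1.5782 m.
Velocity V = (1/n)*R^(2/3)*S^(1/2) = (1/0.04)*1.5782^(2/3)*0.0038^(1/2) = 2.089 m/s.
Discharge Q = A * V = 20.23 * 2.089 = 42.264 m^3/s.

42.264


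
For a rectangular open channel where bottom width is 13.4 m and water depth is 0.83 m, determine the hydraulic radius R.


For a rectangular section:
Flow area A = b * y = 13.4 * 0.83 = 11.12 m^2.
Wetted perimeter P = b + 2y = 13.4 + 2*0.83 = 15.06 m.
Hydraulic radius R = A/P = 11.12 / 15.06 = 0.7385 m.

0.7385


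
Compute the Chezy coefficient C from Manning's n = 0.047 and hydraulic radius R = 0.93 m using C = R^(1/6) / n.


The Chezy coefficient relates to Manning's n through C = R^(1/6) / n.
R^(1/6) = 0.93^(1/6) = 0.987978.
C = 0.987978 / 0.047 = 21.02 m^(1/2)/s.

21.02


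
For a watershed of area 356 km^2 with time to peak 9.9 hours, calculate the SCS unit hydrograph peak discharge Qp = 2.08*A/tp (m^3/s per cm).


SCS formula: Qp = 2.08 * A / tp.
Qp = 2.08 * 356 / 9.9
   = 740.48 / 9.9
   = 74.8 m^3/s per cm.

74.8


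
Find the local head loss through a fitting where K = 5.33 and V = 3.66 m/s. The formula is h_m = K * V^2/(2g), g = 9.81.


Minor loss formula: h_m = K * V^2/(2g).
V^2 = 3.66^2 = 13.3956.
V^2/(2g) = 13.3956 / 19.62 = 0.6828 m.
h_m = 5.33 * 0.6828 = 3.6391 m.

3.6391


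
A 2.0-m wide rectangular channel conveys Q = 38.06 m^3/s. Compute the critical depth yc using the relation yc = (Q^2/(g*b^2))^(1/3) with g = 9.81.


Using yc = (Q^2 / (g * b^2))^(1/3):
Q^2 = 38.06^2 = 1448.56.
g * b^2 = 9.81 * 2.0^2 = 9.81 * 4.0 = 39.24.
Q^2 / (g*b^2) = 1448.56 / 39.24 = 36.9154.
yc = 36.9154^(1/3) = 3.3297 m.

3.3297


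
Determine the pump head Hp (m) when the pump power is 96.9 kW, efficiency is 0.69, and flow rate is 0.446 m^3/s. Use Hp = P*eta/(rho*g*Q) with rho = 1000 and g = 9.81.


Pump head formula: Hp = P * eta / (rho * g * Q).
Numerator: P * eta = 96.9 * 1000 * 0.69 = 66861.0 W.
Denominator: rho * g * Q = 1000 * 9.81 * 0.446 = 4375.26.
Hp = 66861.0 / 4375.26 = 15.28 m.

15.28


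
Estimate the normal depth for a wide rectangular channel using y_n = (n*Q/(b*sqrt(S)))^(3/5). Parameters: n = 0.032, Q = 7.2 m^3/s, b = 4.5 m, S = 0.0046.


We use the wide-channel approximation y_n = (n*Q/(b*sqrt(S)))^(3/5).
sqrt(S) = sqrt(0.0046) = 0.067823.
Numerator: n*Q = 0.032 * 7.2 = 0.2304.
Denominator: b*sqrt(S) = 4.5 * 0.067823 = 0.305203.
arg = 0.7549.
y_n = 0.7549^(3/5) = 0.8448 m.

0.8448


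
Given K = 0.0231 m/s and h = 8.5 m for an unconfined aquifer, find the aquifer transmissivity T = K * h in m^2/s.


Transmissivity is defined as T = K * h.
T = 0.0231 * 8.5
  = 0.1963 m^2/s.

0.1963


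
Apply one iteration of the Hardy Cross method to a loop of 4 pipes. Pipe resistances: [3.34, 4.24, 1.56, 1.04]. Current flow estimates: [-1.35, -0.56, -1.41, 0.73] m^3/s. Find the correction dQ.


Numerator terms (r*Q*|Q|): 3.34*-1.35*|-1.35| = -6.0872; 4.24*-0.56*|-0.56| = -1.3297; 1.56*-1.41*|-1.41| = -3.1014; 1.04*0.73*|0.73| = 0.5542.
Sum of numerator = -9.964.
Denominator terms (r*|Q|): 3.34*|-1.35| = 4.509; 4.24*|-0.56| = 2.3744; 1.56*|-1.41| = 2.1996; 1.04*|0.73| = 0.7592.
2 * sum of denominator = 2 * 9.8422 = 19.6844.
dQ = --9.964 / 19.6844 = 0.5062 m^3/s.

0.5062


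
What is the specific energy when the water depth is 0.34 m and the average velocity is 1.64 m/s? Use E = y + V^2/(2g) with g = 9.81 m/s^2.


Specific energy E = y + V^2/(2g).
Velocity head = V^2/(2g) = 1.64^2 / (2*9.81) = 2.6896 / 19.62 = 0.1371 m.
E = 0.34 + 0.1371 = 0.4771 m.

0.4771


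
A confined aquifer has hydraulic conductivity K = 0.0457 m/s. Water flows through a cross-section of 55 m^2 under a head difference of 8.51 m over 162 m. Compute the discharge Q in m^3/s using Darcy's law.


Darcy's law: Q = K * A * i, where i = dh/L.
Hydraulic gradient i = 8.51 / 162 = 0.052531.
Q = 0.0457 * 55 * 0.052531
  = 0.132 m^3/s.

0.132


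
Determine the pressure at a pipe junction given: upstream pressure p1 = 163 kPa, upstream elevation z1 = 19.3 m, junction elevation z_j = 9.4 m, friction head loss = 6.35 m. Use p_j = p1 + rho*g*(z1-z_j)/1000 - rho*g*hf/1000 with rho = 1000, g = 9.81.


Junction pressure: p_j = p1 + rho*g*(z1 - z_j)/1000 - rho*g*hf/1000.
Elevation term = 1000*9.81*(19.3 - 9.4)/1000 = 97.119 kPa.
Friction term = 1000*9.81*6.35/1000 = 62.294 kPa.
p_j = 163 + 97.119 - 62.294 = 197.83 kPa.

197.83


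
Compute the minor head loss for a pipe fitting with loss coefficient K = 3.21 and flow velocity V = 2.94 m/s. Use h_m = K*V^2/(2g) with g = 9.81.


Minor loss formula: h_m = K * V^2/(2g).
V^2 = 2.94^2 = 8.6436.
V^2/(2g) = 8.6436 / 19.62 = 0.4406 m.
h_m = 3.21 * 0.4406 = 1.4142 m.

1.4142


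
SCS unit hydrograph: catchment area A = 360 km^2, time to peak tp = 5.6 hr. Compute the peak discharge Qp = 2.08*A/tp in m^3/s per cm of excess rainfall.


SCS formula: Qp = 2.08 * A / tp.
Qp = 2.08 * 360 / 5.6
   = 748.8 / 5.6
   = 133.71 m^3/s per cm.

133.71


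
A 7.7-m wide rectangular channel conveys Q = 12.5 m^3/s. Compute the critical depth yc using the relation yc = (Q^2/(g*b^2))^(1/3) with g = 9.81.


Using yc = (Q^2 / (g * b^2))^(1/3):
Q^2 = 12.5^2 = 156.25.
g * b^2 = 9.81 * 7.7^2 = 9.81 * 59.29 = 581.63.
Q^2 / (g*b^2) = 156.25 / 581.63 = 0.2686.
yc = 0.2686^(1/3) = 0.6452 m.

0.6452


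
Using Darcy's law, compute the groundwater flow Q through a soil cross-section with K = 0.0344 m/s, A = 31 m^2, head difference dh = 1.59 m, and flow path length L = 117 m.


Darcy's law: Q = K * A * i, where i = dh/L.
Hydraulic gradient i = 1.59 / 117 = 0.01359.
Q = 0.0344 * 31 * 0.01359
  = 0.0145 m^3/s.

0.0145


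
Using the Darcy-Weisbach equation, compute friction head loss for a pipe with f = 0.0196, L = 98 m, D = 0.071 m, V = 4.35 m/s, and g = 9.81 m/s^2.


Darcy-Weisbach equation: h_f = f * (L/D) * V^2/(2g).
f * L/D = 0.0196 * 98/0.071 = 27.0535.
V^2/(2g) = 4.35^2 / (2*9.81) = 18.9225 / 19.62 = 0.9644 m.
h_f = 27.0535 * 0.9644 = 26.092 m.

26.092


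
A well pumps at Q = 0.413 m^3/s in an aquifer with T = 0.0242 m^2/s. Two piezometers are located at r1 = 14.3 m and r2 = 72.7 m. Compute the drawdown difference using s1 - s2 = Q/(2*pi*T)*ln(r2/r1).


Thiem equation: s1 - s2 = Q/(2*pi*T) * ln(r2/r1).
ln(r2/r1) = ln(72.7/14.3) = 1.6261.
Q/(2*pi*T) = 0.413 / (2*pi*0.0242) = 0.413 / 0.1521 = 2.7162.
s1 - s2 = 2.7162 * 1.6261 = 4.4167 m.

4.4167


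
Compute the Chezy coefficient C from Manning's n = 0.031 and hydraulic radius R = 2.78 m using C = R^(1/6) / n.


The Chezy coefficient relates to Manning's n through C = R^(1/6) / n.
R^(1/6) = 2.78^(1/6) = 1.185789.
C = 1.185789 / 0.031 = 38.25 m^(1/2)/s.

38.25


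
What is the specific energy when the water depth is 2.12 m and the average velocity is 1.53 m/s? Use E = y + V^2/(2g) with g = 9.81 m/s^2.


Specific energy E = y + V^2/(2g).
Velocity head = V^2/(2g) = 1.53^2 / (2*9.81) = 2.3409 / 19.62 = 0.1193 m.
E = 2.12 + 0.1193 = 2.2393 m.

2.2393


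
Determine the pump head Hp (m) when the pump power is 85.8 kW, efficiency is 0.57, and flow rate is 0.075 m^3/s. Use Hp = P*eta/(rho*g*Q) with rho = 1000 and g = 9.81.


Pump head formula: Hp = P * eta / (rho * g * Q).
Numerator: P * eta = 85.8 * 1000 * 0.57 = 48906.0 W.
Denominator: rho * g * Q = 1000 * 9.81 * 0.075 = 735.75.
Hp = 48906.0 / 735.75 = 66.47 m.

66.47


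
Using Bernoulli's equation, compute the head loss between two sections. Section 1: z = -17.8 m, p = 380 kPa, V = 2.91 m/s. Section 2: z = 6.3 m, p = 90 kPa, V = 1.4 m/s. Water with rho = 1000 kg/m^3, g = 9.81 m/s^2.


Total head at each section: H = z + p/(rho*g) + V^2/(2g).
H1 = -17.8 + 380*1000/(1000*9.81) + 2.91^2/(2*9.81)
   = -17.8 + 38.736 + 0.4316
   = 21.368 m.
H2 = 6.3 + 90*1000/(1000*9.81) + 1.4^2/(2*9.81)
   = 6.3 + 9.174 + 0.0999
   = 15.574 m.
h_L = H1 - H2 = 21.368 - 15.574 = 5.793 m.

5.793


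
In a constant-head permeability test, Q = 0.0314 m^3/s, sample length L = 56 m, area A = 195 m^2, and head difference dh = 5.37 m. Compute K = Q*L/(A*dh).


From K = Q*L / (A*dh):
Numerator: Q*L = 0.0314 * 56 = 1.7584.
Denominator: A*dh = 195 * 5.37 = 1047.15.
K = 1.7584 / 1047.15 = 0.001679 m/s.

0.001679


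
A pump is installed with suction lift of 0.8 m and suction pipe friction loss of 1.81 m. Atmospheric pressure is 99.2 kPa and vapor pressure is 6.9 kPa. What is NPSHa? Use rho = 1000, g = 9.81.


NPSHa = p_atm/(rho*g) - z_s - hf_s - p_vap/(rho*g).
p_atm/(rho*g) = 99.2*1000 / (1000*9.81) = 10.112 m.
p_vap/(rho*g) = 6.9*1000 / (1000*9.81) = 0.703 m.
NPSHa = 10.112 - 0.8 - 1.81 - 0.703
      = 6.8 m.

6.8


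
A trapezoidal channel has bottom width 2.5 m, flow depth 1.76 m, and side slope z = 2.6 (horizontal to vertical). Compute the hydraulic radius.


For a trapezoidal section with side slope z:
A = (b + z*y)*y = (2.5 + 2.6*1.76)*1.76 = 12.454 m^2.
P = b + 2*y*sqrt(1 + z^2) = 2.5 + 2*1.76*sqrt(1 + 2.6^2) = 12.306 m.
R = A/P = 12.454 / 12.306 = 1.012 m.

1.012


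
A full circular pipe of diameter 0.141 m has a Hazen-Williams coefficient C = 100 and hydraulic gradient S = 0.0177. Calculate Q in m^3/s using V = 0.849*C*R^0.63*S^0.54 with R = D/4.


For a full circular pipe, R = D/4 = 0.141/4 = 0.0352 m.
V = 0.849 * 100 * 0.0352^0.63 * 0.0177^0.54
  = 0.849 * 100 * 0.121537 * 0.113215
  = 1.1682 m/s.
Pipe area A = pi*D^2/4 = pi*0.141^2/4 = 0.0156 m^2.
Q = A * V = 0.0156 * 1.1682 = 0.0182 m^3/s.

0.0182


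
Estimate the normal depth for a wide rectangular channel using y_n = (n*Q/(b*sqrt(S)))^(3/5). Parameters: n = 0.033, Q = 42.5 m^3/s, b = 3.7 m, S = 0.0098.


We use the wide-channel approximation y_n = (n*Q/(b*sqrt(S)))^(3/5).
sqrt(S) = sqrt(0.0098) = 0.098995.
Numerator: n*Q = 0.033 * 42.5 = 1.4025.
Denominator: b*sqrt(S) = 3.7 * 0.098995 = 0.366282.
arg = 3.829.
y_n = 3.829^(3/5) = 2.238 m.

2.238


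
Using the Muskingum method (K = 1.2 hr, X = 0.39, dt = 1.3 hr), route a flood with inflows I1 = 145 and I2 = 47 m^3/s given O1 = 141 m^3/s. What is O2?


Muskingum coefficients:
denom = 2*K*(1-X) + dt = 2*1.2*(1-0.39) + 1.3 = 2.764.
C0 = (dt - 2*K*X)/denom = (1.3 - 2*1.2*0.39)/2.764 = 0.1317.
C1 = (dt + 2*K*X)/denom = (1.3 + 2*1.2*0.39)/2.764 = 0.809.
C2 = (2*K*(1-X) - dt)/denom = 0.0593.
O2 = C0*I2 + C1*I1 + C2*O1
   = 0.1317*47 + 0.809*145 + 0.0593*141
   = 131.86 m^3/s.

131.86


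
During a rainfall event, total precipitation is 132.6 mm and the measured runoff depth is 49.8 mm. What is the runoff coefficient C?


The runoff coefficient C = runoff depth / rainfall depth.
C = 49.8 / 132.6
  = 0.3756.

0.3756


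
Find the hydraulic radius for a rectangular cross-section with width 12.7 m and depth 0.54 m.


For a rectangular section:
Flow area A = b * y = 12.7 * 0.54 = 6.86 m^2.
Wetted perimeter P = b + 2y = 12.7 + 2*0.54 = 13.78 m.
Hydraulic radius R = A/P = 6.86 / 13.78 = 0.4977 m.

0.4977


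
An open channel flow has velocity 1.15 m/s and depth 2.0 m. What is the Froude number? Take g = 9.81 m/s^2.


The Froude number is defined as Fr = V / sqrt(g*y).
g*y = 9.81 * 2.0 = 19.62.
sqrt(g*y) = sqrt(19.62) = 4.4294.
Fr = 1.15 / 4.4294 = 0.2596.

0.2596


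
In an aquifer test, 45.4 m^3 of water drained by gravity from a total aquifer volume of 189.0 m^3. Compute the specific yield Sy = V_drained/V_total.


Specific yield Sy = Volume drained / Total volume.
Sy = 45.4 / 189.0
   = 0.2402.

0.2402


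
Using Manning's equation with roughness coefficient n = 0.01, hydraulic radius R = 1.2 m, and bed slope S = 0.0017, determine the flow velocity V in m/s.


Manning's equation gives V = (1/n) * R^(2/3) * S^(1/2).
First, compute R^(2/3) = 1.2^(2/3) = 1.1292.
Next, S^(1/2) = 0.0017^(1/2) = 0.041231.
Then 1/n = 1/0.01 = 100.0.
V = 100.0 * 1.1292 * 0.041231 = 4.656 m/s.

4.656


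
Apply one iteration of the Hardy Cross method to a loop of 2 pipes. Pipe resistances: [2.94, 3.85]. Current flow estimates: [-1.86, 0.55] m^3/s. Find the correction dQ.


Numerator terms (r*Q*|Q|): 2.94*-1.86*|-1.86| = -10.1712; 3.85*0.55*|0.55| = 1.1646.
Sum of numerator = -9.0066.
Denominator terms (r*|Q|): 2.94*|-1.86| = 5.4684; 3.85*|0.55| = 2.1175.
2 * sum of denominator = 2 * 7.5859 = 15.1718.
dQ = --9.0066 / 15.1718 = 0.5936 m^3/s.

0.5936


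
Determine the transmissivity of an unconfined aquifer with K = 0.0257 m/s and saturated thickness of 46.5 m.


Transmissivity is defined as T = K * h.
T = 0.0257 * 46.5
  = 1.195 m^2/s.

1.195


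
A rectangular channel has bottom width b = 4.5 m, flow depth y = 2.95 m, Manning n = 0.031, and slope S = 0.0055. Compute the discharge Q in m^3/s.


For a rectangular channel, the cross-sectional area A = b * y = 4.5 * 2.95 = 13.28 m^2.
The wetted perimeter P = b + 2y = 4.5 + 2*2.95 = 10.4 m.
Hydraulic radius R = A/P = 13.28/10.4 = 1.2764 m.
Velocity V = (1/n)*R^(2/3)*S^(1/2) = (1/0.031)*1.2764^(2/3)*0.0055^(1/2) = 2.8151 m/s.
Discharge Q = A * V = 13.28 * 2.8151 = 37.37 m^3/s.

37.37


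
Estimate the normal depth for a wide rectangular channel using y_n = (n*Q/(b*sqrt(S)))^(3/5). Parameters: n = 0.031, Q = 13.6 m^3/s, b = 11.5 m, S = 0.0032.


We use the wide-channel approximation y_n = (n*Q/(b*sqrt(S)))^(3/5).
sqrt(S) = sqrt(0.0032) = 0.056569.
Numerator: n*Q = 0.031 * 13.6 = 0.4216.
Denominator: b*sqrt(S) = 11.5 * 0.056569 = 0.650544.
arg = 0.6481.
y_n = 0.6481^(3/5) = 0.7709 m.

0.7709


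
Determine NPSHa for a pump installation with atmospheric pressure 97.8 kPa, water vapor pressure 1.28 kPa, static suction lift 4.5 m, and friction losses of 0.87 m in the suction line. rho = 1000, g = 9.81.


NPSHa = p_atm/(rho*g) - z_s - hf_s - p_vap/(rho*g).
p_atm/(rho*g) = 97.8*1000 / (1000*9.81) = 9.969 m.
p_vap/(rho*g) = 1.28*1000 / (1000*9.81) = 0.13 m.
NPSHa = 9.969 - 4.5 - 0.87 - 0.13
      = 4.47 m.

4.47


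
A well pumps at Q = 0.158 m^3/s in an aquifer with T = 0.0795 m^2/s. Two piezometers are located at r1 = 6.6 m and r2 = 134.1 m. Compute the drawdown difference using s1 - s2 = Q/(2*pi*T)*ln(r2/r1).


Thiem equation: s1 - s2 = Q/(2*pi*T) * ln(r2/r1).
ln(r2/r1) = ln(134.1/6.6) = 3.0115.
Q/(2*pi*T) = 0.158 / (2*pi*0.0795) = 0.158 / 0.4995 = 0.3163.
s1 - s2 = 0.3163 * 3.0115 = 0.9526 m.

0.9526


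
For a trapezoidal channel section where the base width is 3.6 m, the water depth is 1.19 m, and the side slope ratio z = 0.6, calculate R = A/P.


For a trapezoidal section with side slope z:
A = (b + z*y)*y = (3.6 + 0.6*1.19)*1.19 = 5.134 m^2.
P = b + 2*y*sqrt(1 + z^2) = 3.6 + 2*1.19*sqrt(1 + 0.6^2) = 6.376 m.
R = A/P = 5.134 / 6.376 = 0.8052 m.

0.8052


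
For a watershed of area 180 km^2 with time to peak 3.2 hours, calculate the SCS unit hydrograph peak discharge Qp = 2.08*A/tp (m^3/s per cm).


SCS formula: Qp = 2.08 * A / tp.
Qp = 2.08 * 180 / 3.2
   = 374.4 / 3.2
   = 117.0 m^3/s per cm.

117.0


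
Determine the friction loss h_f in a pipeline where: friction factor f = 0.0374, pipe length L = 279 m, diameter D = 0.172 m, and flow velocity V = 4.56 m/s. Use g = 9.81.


Darcy-Weisbach equation: h_f = f * (L/D) * V^2/(2g).
f * L/D = 0.0374 * 279/0.172 = 60.6663.
V^2/(2g) = 4.56^2 / (2*9.81) = 20.7936 / 19.62 = 1.0598 m.
h_f = 60.6663 * 1.0598 = 64.295 m.

64.295


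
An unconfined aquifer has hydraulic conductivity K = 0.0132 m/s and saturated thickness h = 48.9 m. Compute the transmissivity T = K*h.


Transmissivity is defined as T = K * h.
T = 0.0132 * 48.9
  = 0.6455 m^2/s.

0.6455


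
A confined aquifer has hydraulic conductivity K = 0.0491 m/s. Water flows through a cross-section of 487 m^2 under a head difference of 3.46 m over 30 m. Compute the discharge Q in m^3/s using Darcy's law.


Darcy's law: Q = K * A * i, where i = dh/L.
Hydraulic gradient i = 3.46 / 30 = 0.115333.
Q = 0.0491 * 487 * 0.115333
  = 2.7578 m^3/s.

2.7578


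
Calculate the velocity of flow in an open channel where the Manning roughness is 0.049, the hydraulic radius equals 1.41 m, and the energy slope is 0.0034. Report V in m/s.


Manning's equation gives V = (1/n) * R^(2/3) * S^(1/2).
First, compute R^(2/3) = 1.41^(2/3) = 1.2574.
Next, S^(1/2) = 0.0034^(1/2) = 0.05831.
Then 1/n = 1/0.049 = 20.41.
V = 20.41 * 1.2574 * 0.05831 = 1.4963 m/s.

1.4963


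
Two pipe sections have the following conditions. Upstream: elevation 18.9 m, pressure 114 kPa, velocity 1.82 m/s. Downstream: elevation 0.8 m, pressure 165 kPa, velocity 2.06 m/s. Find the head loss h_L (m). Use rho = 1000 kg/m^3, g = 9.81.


Total head at each section: H = z + p/(rho*g) + V^2/(2g).
H1 = 18.9 + 114*1000/(1000*9.81) + 1.82^2/(2*9.81)
   = 18.9 + 11.621 + 0.1688
   = 30.69 m.
H2 = 0.8 + 165*1000/(1000*9.81) + 2.06^2/(2*9.81)
   = 0.8 + 16.82 + 0.2163
   = 17.836 m.
h_L = H1 - H2 = 30.69 - 17.836 = 12.854 m.

12.854


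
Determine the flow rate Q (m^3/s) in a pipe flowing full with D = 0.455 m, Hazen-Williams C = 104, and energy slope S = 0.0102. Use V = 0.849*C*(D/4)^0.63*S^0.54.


For a full circular pipe, R = D/4 = 0.455/4 = 0.1138 m.
V = 0.849 * 104 * 0.1138^0.63 * 0.0102^0.54
  = 0.849 * 104 * 0.254243 * 0.084071
  = 1.8873 m/s.
Pipe area A = pi*D^2/4 = pi*0.455^2/4 = 0.1626 m^2.
Q = A * V = 0.1626 * 1.8873 = 0.3069 m^3/s.

0.3069


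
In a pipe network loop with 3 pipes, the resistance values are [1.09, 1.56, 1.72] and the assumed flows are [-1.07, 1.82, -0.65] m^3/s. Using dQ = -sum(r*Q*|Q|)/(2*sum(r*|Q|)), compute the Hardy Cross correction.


Numerator terms (r*Q*|Q|): 1.09*-1.07*|-1.07| = -1.2479; 1.56*1.82*|1.82| = 5.1673; 1.72*-0.65*|-0.65| = -0.7267.
Sum of numerator = 3.1927.
Denominator terms (r*|Q|): 1.09*|-1.07| = 1.1663; 1.56*|1.82| = 2.8392; 1.72*|-0.65| = 1.118.
2 * sum of denominator = 2 * 5.1235 = 10.247.
dQ = -3.1927 / 10.247 = -0.3116 m^3/s.

-0.3116


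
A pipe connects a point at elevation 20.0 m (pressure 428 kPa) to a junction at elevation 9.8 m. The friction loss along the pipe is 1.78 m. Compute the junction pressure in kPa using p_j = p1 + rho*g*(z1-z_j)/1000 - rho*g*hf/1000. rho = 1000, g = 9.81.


Junction pressure: p_j = p1 + rho*g*(z1 - z_j)/1000 - rho*g*hf/1000.
Elevation term = 1000*9.81*(20.0 - 9.8)/1000 = 100.062 kPa.
Friction term = 1000*9.81*1.78/1000 = 17.462 kPa.
p_j = 428 + 100.062 - 17.462 = 510.6 kPa.

510.6


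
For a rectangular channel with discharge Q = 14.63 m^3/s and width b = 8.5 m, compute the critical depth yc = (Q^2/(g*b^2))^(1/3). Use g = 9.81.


Using yc = (Q^2 / (g * b^2))^(1/3):
Q^2 = 14.63^2 = 214.04.
g * b^2 = 9.81 * 8.5^2 = 9.81 * 72.25 = 708.77.
Q^2 / (g*b^2) = 214.04 / 708.77 = 0.302.
yc = 0.302^(1/3) = 0.6709 m.

0.6709


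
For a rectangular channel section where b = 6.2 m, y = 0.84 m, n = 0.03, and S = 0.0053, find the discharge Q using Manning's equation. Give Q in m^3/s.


For a rectangular channel, the cross-sectional area A = b * y = 6.2 * 0.84 = 5.21 m^2.
The wetted perimeter P = b + 2y = 6.2 + 2*0.84 = 7.88 m.
Hydraulic radius R = A/P = 5.21/7.88 = 0.6609 m.
Velocity V = (1/n)*R^(2/3)*S^(1/2) = (1/0.03)*0.6609^(2/3)*0.0053^(1/2) = 1.8413 m/s.
Discharge Q = A * V = 5.21 * 1.8413 = 9.589 m^3/s.

9.589


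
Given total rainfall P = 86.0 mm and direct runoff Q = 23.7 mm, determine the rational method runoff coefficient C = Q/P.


The runoff coefficient C = runoff depth / rainfall depth.
C = 23.7 / 86.0
  = 0.2756.

0.2756


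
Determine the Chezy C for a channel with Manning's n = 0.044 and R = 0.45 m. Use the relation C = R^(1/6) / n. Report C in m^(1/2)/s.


The Chezy coefficient relates to Manning's n through C = R^(1/6) / n.
R^(1/6) = 0.45^(1/6) = 0.875391.
C = 0.875391 / 0.044 = 19.9 m^(1/2)/s.

19.9


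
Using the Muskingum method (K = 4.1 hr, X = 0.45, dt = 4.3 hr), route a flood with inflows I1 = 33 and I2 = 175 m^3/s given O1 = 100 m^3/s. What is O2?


Muskingum coefficients:
denom = 2*K*(1-X) + dt = 2*4.1*(1-0.45) + 4.3 = 8.81.
C0 = (dt - 2*K*X)/denom = (4.3 - 2*4.1*0.45)/8.81 = 0.0692.
C1 = (dt + 2*K*X)/denom = (4.3 + 2*4.1*0.45)/8.81 = 0.9069.
C2 = (2*K*(1-X) - dt)/denom = 0.0238.
O2 = C0*I2 + C1*I1 + C2*O1
   = 0.0692*175 + 0.9069*33 + 0.0238*100
   = 44.43 m^3/s.

44.43


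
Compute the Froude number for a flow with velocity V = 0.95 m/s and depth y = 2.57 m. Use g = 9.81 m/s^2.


The Froude number is defined as Fr = V / sqrt(g*y).
g*y = 9.81 * 2.57 = 25.2117.
sqrt(g*y) = sqrt(25.2117) = 5.0211.
Fr = 0.95 / 5.0211 = 0.1892.

0.1892


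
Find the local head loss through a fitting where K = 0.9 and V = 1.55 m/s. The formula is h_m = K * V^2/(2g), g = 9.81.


Minor loss formula: h_m = K * V^2/(2g).
V^2 = 1.55^2 = 2.4025.
V^2/(2g) = 2.4025 / 19.62 = 0.1225 m.
h_m = 0.9 * 0.1225 = 0.1102 m.

0.1102


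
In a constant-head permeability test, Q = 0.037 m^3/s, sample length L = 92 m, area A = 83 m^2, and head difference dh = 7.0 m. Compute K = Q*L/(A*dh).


From K = Q*L / (A*dh):
Numerator: Q*L = 0.037 * 92 = 3.404.
Denominator: A*dh = 83 * 7.0 = 581.0.
K = 3.404 / 581.0 = 0.005859 m/s.

0.005859


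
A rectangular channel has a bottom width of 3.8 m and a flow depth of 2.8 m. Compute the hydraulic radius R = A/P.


For a rectangular section:
Flow area A = b * y = 3.8 * 2.8 = 10.64 m^2.
Wetted perimeter P = b + 2y = 3.8 + 2*2.8 = 9.4 m.
Hydraulic radius R = A/P = 10.64 / 9.4 = 1.1319 m.

1.1319


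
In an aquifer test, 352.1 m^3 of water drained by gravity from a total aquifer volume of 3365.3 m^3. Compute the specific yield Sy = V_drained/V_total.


Specific yield Sy = Volume drained / Total volume.
Sy = 352.1 / 3365.3
   = 0.1046.

0.1046


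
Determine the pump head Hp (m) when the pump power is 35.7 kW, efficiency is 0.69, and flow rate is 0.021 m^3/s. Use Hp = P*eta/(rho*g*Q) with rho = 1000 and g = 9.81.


Pump head formula: Hp = P * eta / (rho * g * Q).
Numerator: P * eta = 35.7 * 1000 * 0.69 = 24633.0 W.
Denominator: rho * g * Q = 1000 * 9.81 * 0.021 = 206.01.
Hp = 24633.0 / 206.01 = 119.57 m.

119.57


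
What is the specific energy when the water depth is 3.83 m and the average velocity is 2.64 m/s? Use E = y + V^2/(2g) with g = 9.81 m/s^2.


Specific energy E = y + V^2/(2g).
Velocity head = V^2/(2g) = 2.64^2 / (2*9.81) = 6.9696 / 19.62 = 0.3552 m.
E = 3.83 + 0.3552 = 4.1852 m.

4.1852


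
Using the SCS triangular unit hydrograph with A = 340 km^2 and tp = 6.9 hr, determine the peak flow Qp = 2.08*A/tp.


SCS formula: Qp = 2.08 * A / tp.
Qp = 2.08 * 340 / 6.9
   = 707.2 / 6.9
   = 102.49 m^3/s per cm.

102.49


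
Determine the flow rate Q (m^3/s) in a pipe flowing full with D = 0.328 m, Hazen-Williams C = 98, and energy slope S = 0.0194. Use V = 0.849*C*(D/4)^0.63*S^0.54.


For a full circular pipe, R = D/4 = 0.328/4 = 0.082 m.
V = 0.849 * 98 * 0.082^0.63 * 0.0194^0.54
  = 0.849 * 98 * 0.206872 * 0.118963
  = 2.0476 m/s.
Pipe area A = pi*D^2/4 = pi*0.328^2/4 = 0.0845 m^2.
Q = A * V = 0.0845 * 2.0476 = 0.173 m^3/s.

0.173


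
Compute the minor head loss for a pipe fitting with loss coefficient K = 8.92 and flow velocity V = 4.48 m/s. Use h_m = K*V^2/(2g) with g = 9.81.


Minor loss formula: h_m = K * V^2/(2g).
V^2 = 4.48^2 = 20.0704.
V^2/(2g) = 20.0704 / 19.62 = 1.023 m.
h_m = 8.92 * 1.023 = 9.1248 m.

9.1248


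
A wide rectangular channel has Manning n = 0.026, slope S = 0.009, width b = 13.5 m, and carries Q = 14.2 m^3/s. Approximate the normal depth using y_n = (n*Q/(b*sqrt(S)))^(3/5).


We use the wide-channel approximation y_n = (n*Q/(b*sqrt(S)))^(3/5).
sqrt(S) = sqrt(0.009) = 0.094868.
Numerator: n*Q = 0.026 * 14.2 = 0.3692.
Denominator: b*sqrt(S) = 13.5 * 0.094868 = 1.280718.
arg = 0.2883.
y_n = 0.2883^(3/5) = 0.4741 m.

0.4741


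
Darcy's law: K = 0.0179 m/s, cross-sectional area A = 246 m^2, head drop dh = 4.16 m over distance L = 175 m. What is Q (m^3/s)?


Darcy's law: Q = K * A * i, where i = dh/L.
Hydraulic gradient i = 4.16 / 175 = 0.023771.
Q = 0.0179 * 246 * 0.023771
  = 0.1047 m^3/s.

0.1047


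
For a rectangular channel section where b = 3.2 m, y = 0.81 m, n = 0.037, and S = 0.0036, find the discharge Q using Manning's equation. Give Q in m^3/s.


For a rectangular channel, the cross-sectional area A = b * y = 3.2 * 0.81 = 2.59 m^2.
The wetted perimeter P = b + 2y = 3.2 + 2*0.81 = 4.82 m.
Hydraulic radius R = A/P = 2.59/4.82 = 0.5378 m.
Velocity V = (1/n)*R^(2/3)*S^(1/2) = (1/0.037)*0.5378^(2/3)*0.0036^(1/2) = 1.0724 m/s.
Discharge Q = A * V = 2.59 * 1.0724 = 2.78 m^3/s.

2.78


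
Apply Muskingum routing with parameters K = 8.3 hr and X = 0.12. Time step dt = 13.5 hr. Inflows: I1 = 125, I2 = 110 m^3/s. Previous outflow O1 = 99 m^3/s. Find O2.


Muskingum coefficients:
denom = 2*K*(1-X) + dt = 2*8.3*(1-0.12) + 13.5 = 28.108.
C0 = (dt - 2*K*X)/denom = (13.5 - 2*8.3*0.12)/28.108 = 0.4094.
C1 = (dt + 2*K*X)/denom = (13.5 + 2*8.3*0.12)/28.108 = 0.5512.
C2 = (2*K*(1-X) - dt)/denom = 0.0394.
O2 = C0*I2 + C1*I1 + C2*O1
   = 0.4094*110 + 0.5512*125 + 0.0394*99
   = 117.83 m^3/s.

117.83


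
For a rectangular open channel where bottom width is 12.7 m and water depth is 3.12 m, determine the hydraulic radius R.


For a rectangular section:
Flow area A = b * y = 12.7 * 3.12 = 39.62 m^2.
Wetted perimeter P = b + 2y = 12.7 + 2*3.12 = 18.94 m.
Hydraulic radius R = A/P = 39.62 / 18.94 = 2.0921 m.

2.0921


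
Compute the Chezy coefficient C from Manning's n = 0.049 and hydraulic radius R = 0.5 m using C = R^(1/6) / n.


The Chezy coefficient relates to Manning's n through C = R^(1/6) / n.
R^(1/6) = 0.5^(1/6) = 0.890899.
C = 0.890899 / 0.049 = 18.18 m^(1/2)/s.

18.18


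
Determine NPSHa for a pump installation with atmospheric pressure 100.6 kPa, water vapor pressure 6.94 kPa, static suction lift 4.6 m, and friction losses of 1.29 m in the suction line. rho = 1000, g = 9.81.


NPSHa = p_atm/(rho*g) - z_s - hf_s - p_vap/(rho*g).
p_atm/(rho*g) = 100.6*1000 / (1000*9.81) = 10.255 m.
p_vap/(rho*g) = 6.94*1000 / (1000*9.81) = 0.707 m.
NPSHa = 10.255 - 4.6 - 1.29 - 0.707
      = 3.66 m.

3.66


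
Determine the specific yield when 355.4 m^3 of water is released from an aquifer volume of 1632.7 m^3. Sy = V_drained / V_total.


Specific yield Sy = Volume drained / Total volume.
Sy = 355.4 / 1632.7
   = 0.2177.

0.2177


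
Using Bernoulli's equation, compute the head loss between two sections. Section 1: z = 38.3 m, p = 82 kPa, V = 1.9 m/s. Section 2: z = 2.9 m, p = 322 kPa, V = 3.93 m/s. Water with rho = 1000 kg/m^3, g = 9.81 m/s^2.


Total head at each section: H = z + p/(rho*g) + V^2/(2g).
H1 = 38.3 + 82*1000/(1000*9.81) + 1.9^2/(2*9.81)
   = 38.3 + 8.359 + 0.184
   = 46.843 m.
H2 = 2.9 + 322*1000/(1000*9.81) + 3.93^2/(2*9.81)
   = 2.9 + 32.824 + 0.7872
   = 36.511 m.
h_L = H1 - H2 = 46.843 - 36.511 = 10.332 m.

10.332
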